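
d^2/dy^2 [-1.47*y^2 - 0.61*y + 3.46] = -2.94000000000000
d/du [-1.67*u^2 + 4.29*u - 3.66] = 4.29 - 3.34*u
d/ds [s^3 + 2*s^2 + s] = 3*s^2 + 4*s + 1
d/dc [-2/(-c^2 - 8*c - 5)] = 4*(-c - 4)/(c^2 + 8*c + 5)^2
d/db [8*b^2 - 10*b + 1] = 16*b - 10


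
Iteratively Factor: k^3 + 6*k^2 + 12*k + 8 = (k + 2)*(k^2 + 4*k + 4) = (k + 2)^2*(k + 2)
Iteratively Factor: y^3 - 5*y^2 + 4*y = (y - 4)*(y^2 - y) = y*(y - 4)*(y - 1)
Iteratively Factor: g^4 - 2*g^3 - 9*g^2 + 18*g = (g - 3)*(g^3 + g^2 - 6*g) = (g - 3)*(g + 3)*(g^2 - 2*g) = (g - 3)*(g - 2)*(g + 3)*(g)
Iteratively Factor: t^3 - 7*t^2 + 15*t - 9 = (t - 3)*(t^2 - 4*t + 3) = (t - 3)^2*(t - 1)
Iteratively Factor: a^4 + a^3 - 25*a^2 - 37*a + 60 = (a + 3)*(a^3 - 2*a^2 - 19*a + 20) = (a + 3)*(a + 4)*(a^2 - 6*a + 5) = (a - 1)*(a + 3)*(a + 4)*(a - 5)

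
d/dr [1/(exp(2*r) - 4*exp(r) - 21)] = 2*(2 - exp(r))*exp(r)/(-exp(2*r) + 4*exp(r) + 21)^2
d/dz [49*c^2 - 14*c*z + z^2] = -14*c + 2*z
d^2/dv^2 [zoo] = 0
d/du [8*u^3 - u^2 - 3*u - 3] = 24*u^2 - 2*u - 3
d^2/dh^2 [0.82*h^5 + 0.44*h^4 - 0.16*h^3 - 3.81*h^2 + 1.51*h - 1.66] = 16.4*h^3 + 5.28*h^2 - 0.96*h - 7.62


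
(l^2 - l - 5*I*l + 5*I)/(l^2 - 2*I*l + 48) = (l^2 - l - 5*I*l + 5*I)/(l^2 - 2*I*l + 48)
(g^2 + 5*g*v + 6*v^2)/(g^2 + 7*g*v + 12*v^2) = (g + 2*v)/(g + 4*v)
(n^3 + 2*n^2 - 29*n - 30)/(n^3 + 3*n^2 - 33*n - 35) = (n + 6)/(n + 7)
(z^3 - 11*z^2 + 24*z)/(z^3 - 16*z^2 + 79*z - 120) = z/(z - 5)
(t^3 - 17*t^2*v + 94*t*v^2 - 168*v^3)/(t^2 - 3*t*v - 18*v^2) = (t^2 - 11*t*v + 28*v^2)/(t + 3*v)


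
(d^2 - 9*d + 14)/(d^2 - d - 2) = (d - 7)/(d + 1)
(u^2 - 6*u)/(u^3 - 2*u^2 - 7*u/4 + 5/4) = 4*u*(u - 6)/(4*u^3 - 8*u^2 - 7*u + 5)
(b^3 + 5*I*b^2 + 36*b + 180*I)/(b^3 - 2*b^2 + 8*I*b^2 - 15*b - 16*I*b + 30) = (b^2 + 36)/(b^2 + b*(-2 + 3*I) - 6*I)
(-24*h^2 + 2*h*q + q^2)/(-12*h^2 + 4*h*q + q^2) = (-4*h + q)/(-2*h + q)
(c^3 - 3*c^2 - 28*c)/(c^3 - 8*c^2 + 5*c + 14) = c*(c + 4)/(c^2 - c - 2)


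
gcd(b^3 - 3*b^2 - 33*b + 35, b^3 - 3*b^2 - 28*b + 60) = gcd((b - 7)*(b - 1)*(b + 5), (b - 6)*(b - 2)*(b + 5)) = b + 5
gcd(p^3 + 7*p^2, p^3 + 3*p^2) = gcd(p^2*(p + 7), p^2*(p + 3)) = p^2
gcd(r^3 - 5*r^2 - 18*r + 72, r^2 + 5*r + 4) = r + 4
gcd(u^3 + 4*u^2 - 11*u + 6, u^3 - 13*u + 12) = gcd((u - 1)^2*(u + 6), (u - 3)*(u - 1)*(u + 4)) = u - 1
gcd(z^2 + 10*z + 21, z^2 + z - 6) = z + 3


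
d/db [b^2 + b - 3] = 2*b + 1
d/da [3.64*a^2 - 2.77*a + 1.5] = 7.28*a - 2.77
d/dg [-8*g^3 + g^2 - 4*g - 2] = -24*g^2 + 2*g - 4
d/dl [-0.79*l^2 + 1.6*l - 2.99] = 1.6 - 1.58*l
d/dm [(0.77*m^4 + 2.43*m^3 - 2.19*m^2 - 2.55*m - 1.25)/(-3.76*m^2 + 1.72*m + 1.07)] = (-5.7904*m^5 - 5.1636*m^4 + 11.6548*m^3 - 5.5545*m^2 - 14.0866*m - 0.5785)/(14.1376*m^4 - 12.9344*m^3 - 5.088*m^2 + 3.6808*m + 1.1449)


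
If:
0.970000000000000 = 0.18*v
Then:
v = 5.39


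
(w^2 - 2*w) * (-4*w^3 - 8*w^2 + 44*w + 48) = -4*w^5 + 60*w^3 - 40*w^2 - 96*w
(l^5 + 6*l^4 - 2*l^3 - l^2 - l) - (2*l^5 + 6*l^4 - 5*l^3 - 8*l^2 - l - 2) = -l^5 + 3*l^3 + 7*l^2 + 2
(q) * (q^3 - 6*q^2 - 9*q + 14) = q^4 - 6*q^3 - 9*q^2 + 14*q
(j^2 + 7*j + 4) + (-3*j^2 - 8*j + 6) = -2*j^2 - j + 10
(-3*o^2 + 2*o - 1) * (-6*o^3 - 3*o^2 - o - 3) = 18*o^5 - 3*o^4 + 3*o^3 + 10*o^2 - 5*o + 3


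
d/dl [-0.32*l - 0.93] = -0.320000000000000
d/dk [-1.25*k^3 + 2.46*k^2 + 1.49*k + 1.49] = -3.75*k^2 + 4.92*k + 1.49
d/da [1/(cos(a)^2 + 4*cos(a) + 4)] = 2*sin(a)/(cos(a) + 2)^3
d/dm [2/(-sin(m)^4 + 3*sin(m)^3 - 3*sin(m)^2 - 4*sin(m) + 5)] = 2*(4*sin(m)^3 - 9*sin(m)^2 + 6*sin(m) + 4)*cos(m)/((sin(m) - 1)^2*(sin(m)^3 - 2*sin(m)^2 + sin(m) + 5)^2)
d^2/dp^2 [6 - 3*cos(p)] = 3*cos(p)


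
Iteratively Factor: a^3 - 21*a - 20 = (a - 5)*(a^2 + 5*a + 4) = (a - 5)*(a + 4)*(a + 1)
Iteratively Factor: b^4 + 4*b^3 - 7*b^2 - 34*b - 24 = (b + 1)*(b^3 + 3*b^2 - 10*b - 24) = (b + 1)*(b + 2)*(b^2 + b - 12) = (b + 1)*(b + 2)*(b + 4)*(b - 3)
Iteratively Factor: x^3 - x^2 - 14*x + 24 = (x - 3)*(x^2 + 2*x - 8) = (x - 3)*(x - 2)*(x + 4)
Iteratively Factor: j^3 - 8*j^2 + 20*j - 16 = (j - 4)*(j^2 - 4*j + 4) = (j - 4)*(j - 2)*(j - 2)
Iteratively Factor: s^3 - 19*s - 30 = (s - 5)*(s^2 + 5*s + 6) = (s - 5)*(s + 3)*(s + 2)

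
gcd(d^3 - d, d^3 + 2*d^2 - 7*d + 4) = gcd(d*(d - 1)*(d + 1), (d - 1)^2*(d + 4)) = d - 1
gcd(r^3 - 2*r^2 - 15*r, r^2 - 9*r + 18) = 1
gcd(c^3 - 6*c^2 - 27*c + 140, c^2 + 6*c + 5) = c + 5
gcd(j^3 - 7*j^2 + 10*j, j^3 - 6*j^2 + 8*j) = j^2 - 2*j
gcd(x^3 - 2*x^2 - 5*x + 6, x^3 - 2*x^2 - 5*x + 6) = x^3 - 2*x^2 - 5*x + 6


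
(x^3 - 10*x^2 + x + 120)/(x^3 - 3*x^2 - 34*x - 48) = (x - 5)/(x + 2)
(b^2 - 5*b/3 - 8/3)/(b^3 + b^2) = (b - 8/3)/b^2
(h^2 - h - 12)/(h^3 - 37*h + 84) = (h + 3)/(h^2 + 4*h - 21)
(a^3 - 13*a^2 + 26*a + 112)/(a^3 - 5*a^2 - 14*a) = (a - 8)/a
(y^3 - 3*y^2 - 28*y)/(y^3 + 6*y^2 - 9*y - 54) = y*(y^2 - 3*y - 28)/(y^3 + 6*y^2 - 9*y - 54)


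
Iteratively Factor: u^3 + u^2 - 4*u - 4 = (u - 2)*(u^2 + 3*u + 2) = (u - 2)*(u + 1)*(u + 2)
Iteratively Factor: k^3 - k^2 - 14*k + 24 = (k + 4)*(k^2 - 5*k + 6) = (k - 2)*(k + 4)*(k - 3)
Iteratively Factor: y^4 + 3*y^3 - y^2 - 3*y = (y + 1)*(y^3 + 2*y^2 - 3*y) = (y + 1)*(y + 3)*(y^2 - y) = y*(y + 1)*(y + 3)*(y - 1)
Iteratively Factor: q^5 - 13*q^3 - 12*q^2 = (q + 3)*(q^4 - 3*q^3 - 4*q^2) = q*(q + 3)*(q^3 - 3*q^2 - 4*q) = q*(q + 1)*(q + 3)*(q^2 - 4*q) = q*(q - 4)*(q + 1)*(q + 3)*(q)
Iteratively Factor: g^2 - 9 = (g - 3)*(g + 3)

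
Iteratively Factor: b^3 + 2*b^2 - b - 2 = (b + 2)*(b^2 - 1) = (b + 1)*(b + 2)*(b - 1)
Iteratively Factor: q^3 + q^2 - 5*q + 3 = (q - 1)*(q^2 + 2*q - 3) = (q - 1)^2*(q + 3)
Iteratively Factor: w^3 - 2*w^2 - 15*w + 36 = (w + 4)*(w^2 - 6*w + 9) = (w - 3)*(w + 4)*(w - 3)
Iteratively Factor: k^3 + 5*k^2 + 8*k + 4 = (k + 1)*(k^2 + 4*k + 4) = (k + 1)*(k + 2)*(k + 2)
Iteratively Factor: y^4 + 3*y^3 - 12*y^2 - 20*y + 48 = (y + 4)*(y^3 - y^2 - 8*y + 12) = (y - 2)*(y + 4)*(y^2 + y - 6) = (y - 2)*(y + 3)*(y + 4)*(y - 2)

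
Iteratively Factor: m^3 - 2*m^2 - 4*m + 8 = (m + 2)*(m^2 - 4*m + 4) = (m - 2)*(m + 2)*(m - 2)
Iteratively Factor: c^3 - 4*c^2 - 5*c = (c + 1)*(c^2 - 5*c) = c*(c + 1)*(c - 5)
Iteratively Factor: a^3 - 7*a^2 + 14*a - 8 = (a - 1)*(a^2 - 6*a + 8) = (a - 2)*(a - 1)*(a - 4)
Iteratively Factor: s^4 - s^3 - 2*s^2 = (s - 2)*(s^3 + s^2) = s*(s - 2)*(s^2 + s) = s*(s - 2)*(s + 1)*(s)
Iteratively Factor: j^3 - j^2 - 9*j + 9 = (j + 3)*(j^2 - 4*j + 3) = (j - 1)*(j + 3)*(j - 3)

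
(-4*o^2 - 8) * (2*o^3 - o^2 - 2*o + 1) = -8*o^5 + 4*o^4 - 8*o^3 + 4*o^2 + 16*o - 8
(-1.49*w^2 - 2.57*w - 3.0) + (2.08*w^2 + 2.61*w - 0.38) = 0.59*w^2 + 0.04*w - 3.38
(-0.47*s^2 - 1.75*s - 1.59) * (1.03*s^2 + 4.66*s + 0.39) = -0.4841*s^4 - 3.9927*s^3 - 9.976*s^2 - 8.0919*s - 0.6201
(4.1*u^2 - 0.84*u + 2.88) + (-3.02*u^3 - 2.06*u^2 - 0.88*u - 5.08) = -3.02*u^3 + 2.04*u^2 - 1.72*u - 2.2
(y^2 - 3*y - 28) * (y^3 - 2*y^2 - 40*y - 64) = y^5 - 5*y^4 - 62*y^3 + 112*y^2 + 1312*y + 1792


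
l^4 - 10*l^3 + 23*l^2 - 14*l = l*(l - 7)*(l - 2)*(l - 1)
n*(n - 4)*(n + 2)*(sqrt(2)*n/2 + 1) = sqrt(2)*n^4/2 - sqrt(2)*n^3 + n^3 - 4*sqrt(2)*n^2 - 2*n^2 - 8*n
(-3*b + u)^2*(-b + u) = -9*b^3 + 15*b^2*u - 7*b*u^2 + u^3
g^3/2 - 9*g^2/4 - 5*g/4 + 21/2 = (g/2 + 1)*(g - 7/2)*(g - 3)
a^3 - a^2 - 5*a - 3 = (a - 3)*(a + 1)^2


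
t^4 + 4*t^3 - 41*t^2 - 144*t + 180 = (t - 6)*(t - 1)*(t + 5)*(t + 6)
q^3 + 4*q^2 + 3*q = q*(q + 1)*(q + 3)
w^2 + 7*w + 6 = (w + 1)*(w + 6)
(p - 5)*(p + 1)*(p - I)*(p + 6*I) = p^4 - 4*p^3 + 5*I*p^3 + p^2 - 20*I*p^2 - 24*p - 25*I*p - 30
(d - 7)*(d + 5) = d^2 - 2*d - 35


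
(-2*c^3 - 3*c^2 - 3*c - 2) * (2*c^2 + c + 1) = -4*c^5 - 8*c^4 - 11*c^3 - 10*c^2 - 5*c - 2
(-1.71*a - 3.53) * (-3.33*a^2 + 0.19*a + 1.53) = 5.6943*a^3 + 11.43*a^2 - 3.287*a - 5.4009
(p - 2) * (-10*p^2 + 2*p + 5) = -10*p^3 + 22*p^2 + p - 10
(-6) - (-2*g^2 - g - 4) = 2*g^2 + g - 2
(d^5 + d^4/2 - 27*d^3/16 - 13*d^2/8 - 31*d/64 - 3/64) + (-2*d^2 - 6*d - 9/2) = d^5 + d^4/2 - 27*d^3/16 - 29*d^2/8 - 415*d/64 - 291/64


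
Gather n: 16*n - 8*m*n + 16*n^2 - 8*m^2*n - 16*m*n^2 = n^2*(16 - 16*m) + n*(-8*m^2 - 8*m + 16)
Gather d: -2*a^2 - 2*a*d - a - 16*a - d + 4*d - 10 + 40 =-2*a^2 - 17*a + d*(3 - 2*a) + 30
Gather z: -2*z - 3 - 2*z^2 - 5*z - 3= -2*z^2 - 7*z - 6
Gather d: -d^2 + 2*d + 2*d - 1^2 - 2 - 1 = -d^2 + 4*d - 4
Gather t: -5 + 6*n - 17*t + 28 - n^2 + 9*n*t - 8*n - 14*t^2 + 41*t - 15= -n^2 - 2*n - 14*t^2 + t*(9*n + 24) + 8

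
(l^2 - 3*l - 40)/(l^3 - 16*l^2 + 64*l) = (l + 5)/(l*(l - 8))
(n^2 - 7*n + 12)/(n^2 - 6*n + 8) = (n - 3)/(n - 2)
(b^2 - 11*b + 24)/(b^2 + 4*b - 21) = (b - 8)/(b + 7)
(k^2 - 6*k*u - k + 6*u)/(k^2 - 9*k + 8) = (k - 6*u)/(k - 8)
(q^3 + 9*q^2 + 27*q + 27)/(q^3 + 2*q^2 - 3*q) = (q^2 + 6*q + 9)/(q*(q - 1))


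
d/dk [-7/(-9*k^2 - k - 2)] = 7*(-18*k - 1)/(9*k^2 + k + 2)^2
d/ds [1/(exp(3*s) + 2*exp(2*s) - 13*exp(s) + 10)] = (-3*exp(2*s) - 4*exp(s) + 13)*exp(s)/(exp(3*s) + 2*exp(2*s) - 13*exp(s) + 10)^2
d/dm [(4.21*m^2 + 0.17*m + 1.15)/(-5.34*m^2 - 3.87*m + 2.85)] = (-15.3849*m^2 + 36.279*m + 4.935)/(28.5156*m^4 + 41.3316*m^3 - 15.4611*m^2 - 22.059*m + 8.1225)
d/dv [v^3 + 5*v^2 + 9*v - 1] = 3*v^2 + 10*v + 9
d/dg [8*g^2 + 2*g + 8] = 16*g + 2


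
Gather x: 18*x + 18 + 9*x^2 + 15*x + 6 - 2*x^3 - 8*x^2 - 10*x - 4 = -2*x^3 + x^2 + 23*x + 20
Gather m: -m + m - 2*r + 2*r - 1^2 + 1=0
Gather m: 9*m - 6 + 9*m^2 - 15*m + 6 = 9*m^2 - 6*m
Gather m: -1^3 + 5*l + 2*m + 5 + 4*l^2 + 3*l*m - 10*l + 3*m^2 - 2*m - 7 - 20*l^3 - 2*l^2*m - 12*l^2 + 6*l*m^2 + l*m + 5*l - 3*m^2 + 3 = -20*l^3 - 8*l^2 + 6*l*m^2 + m*(-2*l^2 + 4*l)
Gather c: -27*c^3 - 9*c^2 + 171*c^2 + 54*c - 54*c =-27*c^3 + 162*c^2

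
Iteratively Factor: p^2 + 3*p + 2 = (p + 1)*(p + 2)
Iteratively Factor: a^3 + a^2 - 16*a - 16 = (a - 4)*(a^2 + 5*a + 4) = (a - 4)*(a + 4)*(a + 1)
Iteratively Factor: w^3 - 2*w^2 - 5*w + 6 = (w + 2)*(w^2 - 4*w + 3) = (w - 3)*(w + 2)*(w - 1)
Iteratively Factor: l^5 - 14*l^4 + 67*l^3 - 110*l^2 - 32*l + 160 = (l + 1)*(l^4 - 15*l^3 + 82*l^2 - 192*l + 160) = (l - 5)*(l + 1)*(l^3 - 10*l^2 + 32*l - 32) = (l - 5)*(l - 4)*(l + 1)*(l^2 - 6*l + 8) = (l - 5)*(l - 4)*(l - 2)*(l + 1)*(l - 4)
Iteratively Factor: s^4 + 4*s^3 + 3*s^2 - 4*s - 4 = (s - 1)*(s^3 + 5*s^2 + 8*s + 4) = (s - 1)*(s + 2)*(s^2 + 3*s + 2) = (s - 1)*(s + 1)*(s + 2)*(s + 2)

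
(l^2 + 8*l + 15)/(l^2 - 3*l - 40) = (l + 3)/(l - 8)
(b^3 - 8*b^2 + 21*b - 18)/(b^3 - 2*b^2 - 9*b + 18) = (b - 3)/(b + 3)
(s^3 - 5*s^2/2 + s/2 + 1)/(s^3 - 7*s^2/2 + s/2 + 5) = (2*s^2 - s - 1)/(2*s^2 - 3*s - 5)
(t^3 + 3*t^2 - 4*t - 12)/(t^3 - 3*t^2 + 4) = (t^2 + 5*t + 6)/(t^2 - t - 2)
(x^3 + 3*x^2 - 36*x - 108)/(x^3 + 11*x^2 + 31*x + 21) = (x^2 - 36)/(x^2 + 8*x + 7)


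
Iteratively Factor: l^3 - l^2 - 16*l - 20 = (l + 2)*(l^2 - 3*l - 10) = (l + 2)^2*(l - 5)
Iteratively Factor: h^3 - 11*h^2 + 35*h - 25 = (h - 5)*(h^2 - 6*h + 5) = (h - 5)*(h - 1)*(h - 5)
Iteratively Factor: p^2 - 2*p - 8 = (p - 4)*(p + 2)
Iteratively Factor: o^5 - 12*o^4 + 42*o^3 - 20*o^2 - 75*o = (o)*(o^4 - 12*o^3 + 42*o^2 - 20*o - 75) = o*(o - 5)*(o^3 - 7*o^2 + 7*o + 15) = o*(o - 5)*(o + 1)*(o^2 - 8*o + 15) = o*(o - 5)*(o - 3)*(o + 1)*(o - 5)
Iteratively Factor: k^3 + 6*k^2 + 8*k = (k)*(k^2 + 6*k + 8) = k*(k + 2)*(k + 4)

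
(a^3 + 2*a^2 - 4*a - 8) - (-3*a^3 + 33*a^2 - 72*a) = 4*a^3 - 31*a^2 + 68*a - 8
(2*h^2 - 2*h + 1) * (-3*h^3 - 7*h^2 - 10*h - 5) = -6*h^5 - 8*h^4 - 9*h^3 + 3*h^2 - 5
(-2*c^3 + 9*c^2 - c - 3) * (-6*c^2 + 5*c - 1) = 12*c^5 - 64*c^4 + 53*c^3 + 4*c^2 - 14*c + 3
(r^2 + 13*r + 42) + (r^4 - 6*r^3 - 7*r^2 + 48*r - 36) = r^4 - 6*r^3 - 6*r^2 + 61*r + 6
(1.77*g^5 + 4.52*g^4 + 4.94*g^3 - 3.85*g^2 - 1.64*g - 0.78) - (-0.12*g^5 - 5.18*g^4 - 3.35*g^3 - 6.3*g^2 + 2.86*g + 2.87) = 1.89*g^5 + 9.7*g^4 + 8.29*g^3 + 2.45*g^2 - 4.5*g - 3.65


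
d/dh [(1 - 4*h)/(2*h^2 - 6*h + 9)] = 2*(4*h^2 - 2*h - 15)/(4*h^4 - 24*h^3 + 72*h^2 - 108*h + 81)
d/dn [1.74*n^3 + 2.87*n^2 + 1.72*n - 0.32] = 5.22*n^2 + 5.74*n + 1.72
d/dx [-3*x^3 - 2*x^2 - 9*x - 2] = -9*x^2 - 4*x - 9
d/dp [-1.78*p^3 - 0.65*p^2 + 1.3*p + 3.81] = -5.34*p^2 - 1.3*p + 1.3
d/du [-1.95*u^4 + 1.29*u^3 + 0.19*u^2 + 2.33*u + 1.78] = -7.8*u^3 + 3.87*u^2 + 0.38*u + 2.33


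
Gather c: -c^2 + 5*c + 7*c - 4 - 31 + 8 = -c^2 + 12*c - 27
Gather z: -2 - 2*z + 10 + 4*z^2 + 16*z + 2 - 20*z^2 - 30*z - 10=-16*z^2 - 16*z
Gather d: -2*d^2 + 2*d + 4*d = -2*d^2 + 6*d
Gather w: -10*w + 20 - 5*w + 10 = 30 - 15*w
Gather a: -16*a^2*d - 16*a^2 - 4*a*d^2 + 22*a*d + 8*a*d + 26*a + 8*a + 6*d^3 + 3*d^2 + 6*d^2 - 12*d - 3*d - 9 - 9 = a^2*(-16*d - 16) + a*(-4*d^2 + 30*d + 34) + 6*d^3 + 9*d^2 - 15*d - 18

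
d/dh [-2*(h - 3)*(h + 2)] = 2 - 4*h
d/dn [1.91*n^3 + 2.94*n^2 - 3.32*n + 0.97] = 5.73*n^2 + 5.88*n - 3.32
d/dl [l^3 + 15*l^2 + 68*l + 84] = 3*l^2 + 30*l + 68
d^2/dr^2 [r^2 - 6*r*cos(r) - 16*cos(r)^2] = 6*r*cos(r) - 64*sin(r)^2 + 12*sin(r) + 34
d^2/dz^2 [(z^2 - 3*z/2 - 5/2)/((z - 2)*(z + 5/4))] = 12*(-8*z^3 - 60*z + 15)/(64*z^6 - 144*z^5 - 372*z^4 + 693*z^3 + 930*z^2 - 900*z - 1000)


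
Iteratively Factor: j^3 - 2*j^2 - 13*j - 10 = (j - 5)*(j^2 + 3*j + 2) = (j - 5)*(j + 1)*(j + 2)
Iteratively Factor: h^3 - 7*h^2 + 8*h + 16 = (h + 1)*(h^2 - 8*h + 16) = (h - 4)*(h + 1)*(h - 4)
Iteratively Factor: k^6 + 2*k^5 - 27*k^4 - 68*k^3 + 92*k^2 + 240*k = (k)*(k^5 + 2*k^4 - 27*k^3 - 68*k^2 + 92*k + 240) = k*(k - 5)*(k^4 + 7*k^3 + 8*k^2 - 28*k - 48) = k*(k - 5)*(k - 2)*(k^3 + 9*k^2 + 26*k + 24) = k*(k - 5)*(k - 2)*(k + 4)*(k^2 + 5*k + 6) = k*(k - 5)*(k - 2)*(k + 2)*(k + 4)*(k + 3)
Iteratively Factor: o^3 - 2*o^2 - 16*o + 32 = (o + 4)*(o^2 - 6*o + 8) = (o - 4)*(o + 4)*(o - 2)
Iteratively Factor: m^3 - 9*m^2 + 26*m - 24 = (m - 2)*(m^2 - 7*m + 12) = (m - 4)*(m - 2)*(m - 3)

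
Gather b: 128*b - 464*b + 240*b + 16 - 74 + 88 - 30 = -96*b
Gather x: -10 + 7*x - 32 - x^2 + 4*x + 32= -x^2 + 11*x - 10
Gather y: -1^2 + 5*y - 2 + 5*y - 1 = 10*y - 4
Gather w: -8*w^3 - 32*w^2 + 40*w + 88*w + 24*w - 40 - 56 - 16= -8*w^3 - 32*w^2 + 152*w - 112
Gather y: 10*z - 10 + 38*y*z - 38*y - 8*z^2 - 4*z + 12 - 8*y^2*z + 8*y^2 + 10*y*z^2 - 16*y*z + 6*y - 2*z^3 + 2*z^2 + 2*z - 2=y^2*(8 - 8*z) + y*(10*z^2 + 22*z - 32) - 2*z^3 - 6*z^2 + 8*z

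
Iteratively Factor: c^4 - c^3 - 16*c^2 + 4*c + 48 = (c - 2)*(c^3 + c^2 - 14*c - 24) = (c - 2)*(c + 3)*(c^2 - 2*c - 8) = (c - 2)*(c + 2)*(c + 3)*(c - 4)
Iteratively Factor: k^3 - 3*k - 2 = (k + 1)*(k^2 - k - 2) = (k - 2)*(k + 1)*(k + 1)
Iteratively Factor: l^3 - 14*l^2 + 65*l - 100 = (l - 5)*(l^2 - 9*l + 20) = (l - 5)*(l - 4)*(l - 5)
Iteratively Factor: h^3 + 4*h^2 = (h)*(h^2 + 4*h) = h^2*(h + 4)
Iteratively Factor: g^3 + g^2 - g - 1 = (g + 1)*(g^2 - 1) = (g - 1)*(g + 1)*(g + 1)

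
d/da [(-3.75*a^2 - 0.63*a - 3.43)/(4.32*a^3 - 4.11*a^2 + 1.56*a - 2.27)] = (16.2*a^4 + 5.4432*a^3 + 36.0135*a^2 - 11.1696*a + 6.7809)/(18.6624*a^6 - 35.5104*a^5 + 30.3705*a^4 - 32.436*a^3 + 21.093*a^2 - 7.0824*a + 5.1529)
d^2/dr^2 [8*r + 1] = 0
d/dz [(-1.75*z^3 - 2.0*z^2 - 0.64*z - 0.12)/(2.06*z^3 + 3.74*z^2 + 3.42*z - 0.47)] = (-2.425*z^4 - 9.33320000000001*z^3 - 1.2373*z^2 + 2.7776*z + 0.7112)/(4.2436*z^6 + 15.4088*z^5 + 28.078*z^4 + 23.6452*z^3 + 8.1808*z^2 - 3.2148*z + 0.2209)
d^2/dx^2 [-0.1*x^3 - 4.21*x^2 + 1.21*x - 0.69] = -0.6*x - 8.42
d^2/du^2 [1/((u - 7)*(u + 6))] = 2*((u - 7)^2 + (u - 7)*(u + 6) + (u + 6)^2)/((u - 7)^3*(u + 6)^3)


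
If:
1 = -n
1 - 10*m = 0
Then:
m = 1/10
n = -1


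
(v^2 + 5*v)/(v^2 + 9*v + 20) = v/(v + 4)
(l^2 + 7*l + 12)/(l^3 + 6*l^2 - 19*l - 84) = (l + 4)/(l^2 + 3*l - 28)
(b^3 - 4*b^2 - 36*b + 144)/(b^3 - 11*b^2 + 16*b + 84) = (b^2 + 2*b - 24)/(b^2 - 5*b - 14)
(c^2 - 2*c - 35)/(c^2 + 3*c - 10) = (c - 7)/(c - 2)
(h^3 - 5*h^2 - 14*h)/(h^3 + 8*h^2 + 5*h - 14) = h*(h - 7)/(h^2 + 6*h - 7)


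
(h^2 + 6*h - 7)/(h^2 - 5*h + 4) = (h + 7)/(h - 4)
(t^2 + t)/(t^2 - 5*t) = (t + 1)/(t - 5)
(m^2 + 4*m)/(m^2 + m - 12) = m/(m - 3)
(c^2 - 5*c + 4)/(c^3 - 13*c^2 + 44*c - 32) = 1/(c - 8)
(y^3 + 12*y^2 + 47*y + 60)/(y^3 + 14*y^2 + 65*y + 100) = (y + 3)/(y + 5)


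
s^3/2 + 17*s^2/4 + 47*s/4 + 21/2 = (s/2 + 1)*(s + 3)*(s + 7/2)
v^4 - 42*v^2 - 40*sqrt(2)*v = v*(v - 5*sqrt(2))*(v + sqrt(2))*(v + 4*sqrt(2))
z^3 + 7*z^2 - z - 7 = (z - 1)*(z + 1)*(z + 7)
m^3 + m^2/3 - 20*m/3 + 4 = (m - 2)*(m - 2/3)*(m + 3)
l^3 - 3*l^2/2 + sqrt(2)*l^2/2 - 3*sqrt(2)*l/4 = l*(l - 3/2)*(l + sqrt(2)/2)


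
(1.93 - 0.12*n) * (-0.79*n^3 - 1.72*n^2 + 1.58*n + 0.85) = 0.0948*n^4 - 1.3183*n^3 - 3.5092*n^2 + 2.9474*n + 1.6405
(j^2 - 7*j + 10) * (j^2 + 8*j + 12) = j^4 + j^3 - 34*j^2 - 4*j + 120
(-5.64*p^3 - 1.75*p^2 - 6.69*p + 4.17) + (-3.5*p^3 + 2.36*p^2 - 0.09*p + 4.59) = -9.14*p^3 + 0.61*p^2 - 6.78*p + 8.76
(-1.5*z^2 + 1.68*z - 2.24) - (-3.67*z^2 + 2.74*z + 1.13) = 2.17*z^2 - 1.06*z - 3.37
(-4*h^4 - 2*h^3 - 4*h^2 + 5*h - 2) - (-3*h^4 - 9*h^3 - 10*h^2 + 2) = -h^4 + 7*h^3 + 6*h^2 + 5*h - 4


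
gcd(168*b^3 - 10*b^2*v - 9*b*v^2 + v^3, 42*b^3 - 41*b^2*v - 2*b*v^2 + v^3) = -7*b + v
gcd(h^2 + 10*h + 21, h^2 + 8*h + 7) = h + 7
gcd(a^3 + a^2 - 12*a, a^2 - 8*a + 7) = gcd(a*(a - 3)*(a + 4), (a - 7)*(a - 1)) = 1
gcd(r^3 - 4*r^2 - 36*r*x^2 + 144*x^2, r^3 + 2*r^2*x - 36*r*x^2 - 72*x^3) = -r^2 + 36*x^2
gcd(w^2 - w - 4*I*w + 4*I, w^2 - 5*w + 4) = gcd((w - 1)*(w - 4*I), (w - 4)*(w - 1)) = w - 1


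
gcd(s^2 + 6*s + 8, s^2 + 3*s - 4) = s + 4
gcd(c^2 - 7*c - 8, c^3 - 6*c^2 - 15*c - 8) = c^2 - 7*c - 8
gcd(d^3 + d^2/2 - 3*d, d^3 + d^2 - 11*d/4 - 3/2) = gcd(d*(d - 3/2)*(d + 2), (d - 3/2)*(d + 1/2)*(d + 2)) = d^2 + d/2 - 3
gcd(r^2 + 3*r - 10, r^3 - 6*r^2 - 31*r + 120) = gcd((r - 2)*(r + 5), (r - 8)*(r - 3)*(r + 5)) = r + 5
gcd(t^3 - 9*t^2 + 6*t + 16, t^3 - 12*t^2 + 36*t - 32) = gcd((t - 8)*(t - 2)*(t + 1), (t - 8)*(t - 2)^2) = t^2 - 10*t + 16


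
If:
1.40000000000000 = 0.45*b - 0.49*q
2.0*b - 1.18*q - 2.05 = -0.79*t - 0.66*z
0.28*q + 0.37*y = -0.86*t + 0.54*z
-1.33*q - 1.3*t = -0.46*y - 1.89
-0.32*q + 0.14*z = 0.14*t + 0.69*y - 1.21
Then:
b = 11.74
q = 7.92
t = -7.46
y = -2.30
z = -9.36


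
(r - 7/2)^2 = r^2 - 7*r + 49/4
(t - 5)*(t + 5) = t^2 - 25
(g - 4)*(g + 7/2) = g^2 - g/2 - 14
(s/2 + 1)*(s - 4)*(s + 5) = s^3/2 + 3*s^2/2 - 9*s - 20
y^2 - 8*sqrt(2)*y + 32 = (y - 4*sqrt(2))^2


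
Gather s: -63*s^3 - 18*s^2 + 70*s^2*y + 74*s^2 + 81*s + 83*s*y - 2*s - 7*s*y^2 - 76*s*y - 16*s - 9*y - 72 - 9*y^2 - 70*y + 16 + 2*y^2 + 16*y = -63*s^3 + s^2*(70*y + 56) + s*(-7*y^2 + 7*y + 63) - 7*y^2 - 63*y - 56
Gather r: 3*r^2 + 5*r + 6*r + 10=3*r^2 + 11*r + 10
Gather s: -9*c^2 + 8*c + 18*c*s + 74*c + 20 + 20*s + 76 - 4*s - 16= -9*c^2 + 82*c + s*(18*c + 16) + 80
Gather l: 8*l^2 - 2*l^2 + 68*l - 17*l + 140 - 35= 6*l^2 + 51*l + 105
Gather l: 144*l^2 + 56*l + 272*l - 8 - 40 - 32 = 144*l^2 + 328*l - 80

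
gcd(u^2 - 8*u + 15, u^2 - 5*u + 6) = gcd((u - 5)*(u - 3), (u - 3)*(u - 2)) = u - 3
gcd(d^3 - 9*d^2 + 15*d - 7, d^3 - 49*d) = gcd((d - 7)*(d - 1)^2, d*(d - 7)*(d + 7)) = d - 7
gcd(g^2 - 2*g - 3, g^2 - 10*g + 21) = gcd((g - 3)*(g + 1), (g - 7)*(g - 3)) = g - 3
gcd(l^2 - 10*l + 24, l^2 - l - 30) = l - 6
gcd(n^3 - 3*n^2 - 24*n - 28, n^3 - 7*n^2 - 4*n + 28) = n^2 - 5*n - 14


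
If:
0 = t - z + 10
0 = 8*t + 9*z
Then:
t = -90/17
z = 80/17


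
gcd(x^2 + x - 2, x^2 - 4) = x + 2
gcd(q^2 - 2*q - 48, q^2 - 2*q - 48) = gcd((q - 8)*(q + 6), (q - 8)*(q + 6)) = q^2 - 2*q - 48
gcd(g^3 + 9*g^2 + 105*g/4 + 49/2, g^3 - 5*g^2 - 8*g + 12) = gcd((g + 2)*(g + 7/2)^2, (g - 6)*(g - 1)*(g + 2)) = g + 2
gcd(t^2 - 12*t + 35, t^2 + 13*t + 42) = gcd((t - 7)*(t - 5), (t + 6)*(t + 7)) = 1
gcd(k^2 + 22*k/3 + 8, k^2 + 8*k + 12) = k + 6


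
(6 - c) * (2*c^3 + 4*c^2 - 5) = -2*c^4 + 8*c^3 + 24*c^2 + 5*c - 30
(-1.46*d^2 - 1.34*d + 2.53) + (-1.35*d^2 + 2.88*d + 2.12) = -2.81*d^2 + 1.54*d + 4.65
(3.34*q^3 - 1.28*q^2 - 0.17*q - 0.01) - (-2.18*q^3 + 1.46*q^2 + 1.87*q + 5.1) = 5.52*q^3 - 2.74*q^2 - 2.04*q - 5.11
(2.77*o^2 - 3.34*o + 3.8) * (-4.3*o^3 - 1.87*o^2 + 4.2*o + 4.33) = -11.911*o^5 + 9.1821*o^4 + 1.5398*o^3 - 9.1399*o^2 + 1.4978*o + 16.454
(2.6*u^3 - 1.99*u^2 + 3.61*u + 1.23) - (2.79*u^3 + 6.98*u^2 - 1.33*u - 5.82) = -0.19*u^3 - 8.97*u^2 + 4.94*u + 7.05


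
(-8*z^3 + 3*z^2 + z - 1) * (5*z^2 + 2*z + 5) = -40*z^5 - z^4 - 29*z^3 + 12*z^2 + 3*z - 5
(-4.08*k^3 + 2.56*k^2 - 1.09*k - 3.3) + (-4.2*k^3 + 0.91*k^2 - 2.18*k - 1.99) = -8.28*k^3 + 3.47*k^2 - 3.27*k - 5.29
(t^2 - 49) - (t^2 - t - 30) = t - 19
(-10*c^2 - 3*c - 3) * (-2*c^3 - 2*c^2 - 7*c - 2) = 20*c^5 + 26*c^4 + 82*c^3 + 47*c^2 + 27*c + 6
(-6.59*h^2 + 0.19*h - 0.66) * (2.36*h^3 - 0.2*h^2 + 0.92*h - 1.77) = -15.5524*h^5 + 1.7664*h^4 - 7.6584*h^3 + 11.9711*h^2 - 0.9435*h + 1.1682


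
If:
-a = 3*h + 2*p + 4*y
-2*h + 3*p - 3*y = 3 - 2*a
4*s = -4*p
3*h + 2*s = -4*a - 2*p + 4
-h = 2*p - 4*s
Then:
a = 44/41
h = -4/41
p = 2/123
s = -2/123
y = -25/123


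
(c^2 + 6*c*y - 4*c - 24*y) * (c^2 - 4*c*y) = c^4 + 2*c^3*y - 4*c^3 - 24*c^2*y^2 - 8*c^2*y + 96*c*y^2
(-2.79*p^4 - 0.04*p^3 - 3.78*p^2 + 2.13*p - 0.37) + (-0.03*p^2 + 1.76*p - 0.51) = -2.79*p^4 - 0.04*p^3 - 3.81*p^2 + 3.89*p - 0.88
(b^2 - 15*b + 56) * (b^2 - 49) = b^4 - 15*b^3 + 7*b^2 + 735*b - 2744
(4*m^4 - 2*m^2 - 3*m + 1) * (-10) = -40*m^4 + 20*m^2 + 30*m - 10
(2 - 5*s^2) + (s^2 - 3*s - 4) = -4*s^2 - 3*s - 2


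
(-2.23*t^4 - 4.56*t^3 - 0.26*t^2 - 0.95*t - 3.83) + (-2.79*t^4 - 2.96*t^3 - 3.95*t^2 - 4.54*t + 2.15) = -5.02*t^4 - 7.52*t^3 - 4.21*t^2 - 5.49*t - 1.68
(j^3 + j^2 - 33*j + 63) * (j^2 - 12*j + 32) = j^5 - 11*j^4 - 13*j^3 + 491*j^2 - 1812*j + 2016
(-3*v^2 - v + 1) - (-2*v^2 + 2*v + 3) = -v^2 - 3*v - 2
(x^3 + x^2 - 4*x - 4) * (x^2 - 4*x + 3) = x^5 - 3*x^4 - 5*x^3 + 15*x^2 + 4*x - 12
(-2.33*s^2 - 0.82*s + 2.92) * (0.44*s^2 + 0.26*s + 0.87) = -1.0252*s^4 - 0.9666*s^3 - 0.9555*s^2 + 0.0458000000000001*s + 2.5404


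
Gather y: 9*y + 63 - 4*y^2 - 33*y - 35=-4*y^2 - 24*y + 28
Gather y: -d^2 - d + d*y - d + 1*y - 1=-d^2 - 2*d + y*(d + 1) - 1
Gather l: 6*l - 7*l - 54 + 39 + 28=13 - l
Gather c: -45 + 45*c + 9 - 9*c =36*c - 36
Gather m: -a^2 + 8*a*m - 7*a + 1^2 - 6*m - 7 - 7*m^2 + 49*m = -a^2 - 7*a - 7*m^2 + m*(8*a + 43) - 6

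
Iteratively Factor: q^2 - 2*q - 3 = (q - 3)*(q + 1)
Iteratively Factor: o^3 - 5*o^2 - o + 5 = (o - 1)*(o^2 - 4*o - 5) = (o - 5)*(o - 1)*(o + 1)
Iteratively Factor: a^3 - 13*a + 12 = (a - 1)*(a^2 + a - 12) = (a - 3)*(a - 1)*(a + 4)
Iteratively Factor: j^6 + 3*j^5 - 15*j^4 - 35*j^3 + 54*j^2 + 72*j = (j - 2)*(j^5 + 5*j^4 - 5*j^3 - 45*j^2 - 36*j) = (j - 2)*(j + 3)*(j^4 + 2*j^3 - 11*j^2 - 12*j) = (j - 3)*(j - 2)*(j + 3)*(j^3 + 5*j^2 + 4*j) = j*(j - 3)*(j - 2)*(j + 3)*(j^2 + 5*j + 4) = j*(j - 3)*(j - 2)*(j + 1)*(j + 3)*(j + 4)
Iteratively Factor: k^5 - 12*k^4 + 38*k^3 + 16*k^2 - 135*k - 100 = (k - 5)*(k^4 - 7*k^3 + 3*k^2 + 31*k + 20) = (k - 5)^2*(k^3 - 2*k^2 - 7*k - 4) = (k - 5)^2*(k + 1)*(k^2 - 3*k - 4) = (k - 5)^2*(k + 1)^2*(k - 4)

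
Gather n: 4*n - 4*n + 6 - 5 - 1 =0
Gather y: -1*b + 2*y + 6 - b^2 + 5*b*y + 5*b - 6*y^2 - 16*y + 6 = -b^2 + 4*b - 6*y^2 + y*(5*b - 14) + 12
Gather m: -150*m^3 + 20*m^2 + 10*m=-150*m^3 + 20*m^2 + 10*m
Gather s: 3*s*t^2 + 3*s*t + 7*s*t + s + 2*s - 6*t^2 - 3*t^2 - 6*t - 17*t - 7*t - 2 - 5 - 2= s*(3*t^2 + 10*t + 3) - 9*t^2 - 30*t - 9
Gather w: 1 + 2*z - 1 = 2*z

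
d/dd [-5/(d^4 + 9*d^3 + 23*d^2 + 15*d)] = 5*(4*d^3 + 27*d^2 + 46*d + 15)/(d^2*(d^3 + 9*d^2 + 23*d + 15)^2)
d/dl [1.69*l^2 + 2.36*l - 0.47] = 3.38*l + 2.36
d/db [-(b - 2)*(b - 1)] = 3 - 2*b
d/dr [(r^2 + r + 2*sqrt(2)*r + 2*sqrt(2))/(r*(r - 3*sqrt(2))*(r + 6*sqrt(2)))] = (-r^4 - 4*sqrt(2)*r^3 - 2*r^3 - 48*r^2 - 9*sqrt(2)*r^2 - 24*r + 72*sqrt(2))/(r^2*(r^4 + 6*sqrt(2)*r^3 - 54*r^2 - 216*sqrt(2)*r + 1296))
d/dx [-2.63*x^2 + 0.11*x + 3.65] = 0.11 - 5.26*x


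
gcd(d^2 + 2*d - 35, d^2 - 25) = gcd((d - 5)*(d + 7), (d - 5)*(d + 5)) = d - 5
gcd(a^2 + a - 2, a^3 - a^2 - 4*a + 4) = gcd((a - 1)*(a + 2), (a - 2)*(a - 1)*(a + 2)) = a^2 + a - 2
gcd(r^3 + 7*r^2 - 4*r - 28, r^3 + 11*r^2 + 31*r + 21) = r + 7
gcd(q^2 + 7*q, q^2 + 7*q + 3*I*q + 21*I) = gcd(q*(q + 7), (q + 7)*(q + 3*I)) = q + 7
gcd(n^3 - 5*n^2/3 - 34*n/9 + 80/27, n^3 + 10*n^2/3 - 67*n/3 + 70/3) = 1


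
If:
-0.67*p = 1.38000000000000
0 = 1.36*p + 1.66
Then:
No Solution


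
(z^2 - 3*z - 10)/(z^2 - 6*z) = (z^2 - 3*z - 10)/(z*(z - 6))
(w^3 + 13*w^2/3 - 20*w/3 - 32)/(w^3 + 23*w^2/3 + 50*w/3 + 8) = (3*w - 8)/(3*w + 2)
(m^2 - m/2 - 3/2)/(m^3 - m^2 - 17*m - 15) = (m - 3/2)/(m^2 - 2*m - 15)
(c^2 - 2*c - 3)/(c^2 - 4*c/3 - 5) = 3*(c + 1)/(3*c + 5)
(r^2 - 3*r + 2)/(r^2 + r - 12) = (r^2 - 3*r + 2)/(r^2 + r - 12)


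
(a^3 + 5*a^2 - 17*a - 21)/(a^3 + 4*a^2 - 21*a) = (a + 1)/a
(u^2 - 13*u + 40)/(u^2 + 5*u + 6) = (u^2 - 13*u + 40)/(u^2 + 5*u + 6)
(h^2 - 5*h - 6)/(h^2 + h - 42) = (h + 1)/(h + 7)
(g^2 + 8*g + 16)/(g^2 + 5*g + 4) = (g + 4)/(g + 1)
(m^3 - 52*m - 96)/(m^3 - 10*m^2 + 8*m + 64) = (m + 6)/(m - 4)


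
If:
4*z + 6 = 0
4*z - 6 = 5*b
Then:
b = -12/5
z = -3/2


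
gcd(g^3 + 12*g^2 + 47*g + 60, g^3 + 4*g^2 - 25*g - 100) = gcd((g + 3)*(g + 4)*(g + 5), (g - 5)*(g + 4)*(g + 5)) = g^2 + 9*g + 20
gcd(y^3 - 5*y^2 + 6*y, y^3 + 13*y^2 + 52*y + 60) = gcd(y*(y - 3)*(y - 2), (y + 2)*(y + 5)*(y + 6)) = 1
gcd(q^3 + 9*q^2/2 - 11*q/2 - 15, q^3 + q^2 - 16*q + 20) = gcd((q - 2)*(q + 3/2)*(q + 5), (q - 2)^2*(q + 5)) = q^2 + 3*q - 10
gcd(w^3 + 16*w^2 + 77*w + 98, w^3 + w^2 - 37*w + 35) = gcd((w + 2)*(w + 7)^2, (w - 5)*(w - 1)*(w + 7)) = w + 7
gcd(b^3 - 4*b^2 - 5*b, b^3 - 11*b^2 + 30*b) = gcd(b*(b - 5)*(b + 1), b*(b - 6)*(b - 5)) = b^2 - 5*b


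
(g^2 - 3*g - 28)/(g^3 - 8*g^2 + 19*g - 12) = (g^2 - 3*g - 28)/(g^3 - 8*g^2 + 19*g - 12)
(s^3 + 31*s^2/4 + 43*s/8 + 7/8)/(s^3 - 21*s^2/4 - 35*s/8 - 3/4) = (s + 7)/(s - 6)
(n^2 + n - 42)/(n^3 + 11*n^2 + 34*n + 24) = (n^2 + n - 42)/(n^3 + 11*n^2 + 34*n + 24)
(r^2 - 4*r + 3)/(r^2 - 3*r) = (r - 1)/r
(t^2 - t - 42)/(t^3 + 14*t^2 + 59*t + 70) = (t^2 - t - 42)/(t^3 + 14*t^2 + 59*t + 70)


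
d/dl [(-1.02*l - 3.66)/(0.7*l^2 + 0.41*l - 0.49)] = (0.714*l^2 + 5.124*l + 2.0004)/(0.49*l^4 + 0.574*l^3 - 0.5179*l^2 - 0.4018*l + 0.2401)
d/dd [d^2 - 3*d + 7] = 2*d - 3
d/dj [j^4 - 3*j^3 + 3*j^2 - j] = 4*j^3 - 9*j^2 + 6*j - 1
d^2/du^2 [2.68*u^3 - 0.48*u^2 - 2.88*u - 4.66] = 16.08*u - 0.96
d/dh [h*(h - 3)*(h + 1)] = 3*h^2 - 4*h - 3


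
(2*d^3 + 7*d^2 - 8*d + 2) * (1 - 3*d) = -6*d^4 - 19*d^3 + 31*d^2 - 14*d + 2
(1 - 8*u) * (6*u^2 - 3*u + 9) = -48*u^3 + 30*u^2 - 75*u + 9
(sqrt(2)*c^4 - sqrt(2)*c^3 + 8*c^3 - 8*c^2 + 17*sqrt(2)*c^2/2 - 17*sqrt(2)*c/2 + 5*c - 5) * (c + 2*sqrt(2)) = sqrt(2)*c^5 - sqrt(2)*c^4 + 12*c^4 - 12*c^3 + 49*sqrt(2)*c^3/2 - 49*sqrt(2)*c^2/2 + 39*c^2 - 39*c + 10*sqrt(2)*c - 10*sqrt(2)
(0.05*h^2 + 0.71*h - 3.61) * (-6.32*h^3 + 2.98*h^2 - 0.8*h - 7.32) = -0.316*h^5 - 4.3382*h^4 + 24.891*h^3 - 11.6918*h^2 - 2.3092*h + 26.4252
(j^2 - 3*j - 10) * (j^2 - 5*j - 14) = j^4 - 8*j^3 - 9*j^2 + 92*j + 140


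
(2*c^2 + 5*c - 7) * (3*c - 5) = 6*c^3 + 5*c^2 - 46*c + 35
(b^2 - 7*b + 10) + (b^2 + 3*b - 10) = 2*b^2 - 4*b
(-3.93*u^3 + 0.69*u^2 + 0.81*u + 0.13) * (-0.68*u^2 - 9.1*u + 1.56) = 2.6724*u^5 + 35.2938*u^4 - 12.9606*u^3 - 6.383*u^2 + 0.0806*u + 0.2028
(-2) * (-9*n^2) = 18*n^2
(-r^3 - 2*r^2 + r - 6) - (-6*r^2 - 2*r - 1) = -r^3 + 4*r^2 + 3*r - 5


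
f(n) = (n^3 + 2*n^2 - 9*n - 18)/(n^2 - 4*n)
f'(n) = (4 - 2*n)*(n^3 + 2*n^2 - 9*n - 18)/(n^2 - 4*n)^2 + (3*n^2 + 4*n - 9)/(n^2 - 4*n) = (n^4 - 8*n^3 + n^2 + 36*n - 72)/(n^2*(n^2 - 8*n + 16))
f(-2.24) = 0.07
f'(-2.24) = -0.17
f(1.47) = 6.38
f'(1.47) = -2.72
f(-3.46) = -0.17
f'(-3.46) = 0.44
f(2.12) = 4.66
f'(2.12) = -2.97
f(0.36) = 15.98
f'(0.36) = -34.51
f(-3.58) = -0.22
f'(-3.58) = 0.47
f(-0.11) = -37.57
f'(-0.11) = -371.52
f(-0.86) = -2.25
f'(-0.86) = -5.53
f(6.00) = 18.00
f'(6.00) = -1.75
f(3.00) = 0.00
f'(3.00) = -10.00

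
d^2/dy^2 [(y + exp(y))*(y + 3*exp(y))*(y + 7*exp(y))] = 11*y^2*exp(y) + 124*y*exp(2*y) + 44*y*exp(y) + 6*y + 189*exp(3*y) + 124*exp(2*y) + 22*exp(y)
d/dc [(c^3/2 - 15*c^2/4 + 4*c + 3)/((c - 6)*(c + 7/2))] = (4*c^2 + 28*c - 17)/(2*(4*c^2 + 28*c + 49))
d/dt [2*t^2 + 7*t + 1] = 4*t + 7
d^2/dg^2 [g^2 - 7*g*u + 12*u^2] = 2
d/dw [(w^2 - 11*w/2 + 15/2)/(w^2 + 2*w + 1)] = (15*w - 41)/(2*(w^3 + 3*w^2 + 3*w + 1))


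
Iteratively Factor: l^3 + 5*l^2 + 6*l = (l + 3)*(l^2 + 2*l) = (l + 2)*(l + 3)*(l)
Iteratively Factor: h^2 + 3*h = (h)*(h + 3)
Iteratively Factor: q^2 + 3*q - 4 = (q + 4)*(q - 1)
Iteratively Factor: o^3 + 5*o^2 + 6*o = (o + 3)*(o^2 + 2*o) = (o + 2)*(o + 3)*(o)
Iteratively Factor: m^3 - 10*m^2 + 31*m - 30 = (m - 3)*(m^2 - 7*m + 10) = (m - 3)*(m - 2)*(m - 5)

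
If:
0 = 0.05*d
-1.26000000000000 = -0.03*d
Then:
No Solution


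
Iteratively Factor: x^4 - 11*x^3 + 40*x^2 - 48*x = (x - 3)*(x^3 - 8*x^2 + 16*x) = (x - 4)*(x - 3)*(x^2 - 4*x) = x*(x - 4)*(x - 3)*(x - 4)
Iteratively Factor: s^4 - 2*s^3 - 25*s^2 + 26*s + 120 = (s - 3)*(s^3 + s^2 - 22*s - 40) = (s - 5)*(s - 3)*(s^2 + 6*s + 8) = (s - 5)*(s - 3)*(s + 2)*(s + 4)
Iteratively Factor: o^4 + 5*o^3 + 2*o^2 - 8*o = (o + 2)*(o^3 + 3*o^2 - 4*o) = o*(o + 2)*(o^2 + 3*o - 4) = o*(o - 1)*(o + 2)*(o + 4)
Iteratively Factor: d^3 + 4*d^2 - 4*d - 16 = (d + 4)*(d^2 - 4) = (d + 2)*(d + 4)*(d - 2)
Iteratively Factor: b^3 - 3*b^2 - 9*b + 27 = (b - 3)*(b^2 - 9) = (b - 3)*(b + 3)*(b - 3)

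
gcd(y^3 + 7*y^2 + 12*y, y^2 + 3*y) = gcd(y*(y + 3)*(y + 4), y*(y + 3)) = y^2 + 3*y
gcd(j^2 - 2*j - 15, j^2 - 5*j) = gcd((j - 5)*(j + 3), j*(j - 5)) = j - 5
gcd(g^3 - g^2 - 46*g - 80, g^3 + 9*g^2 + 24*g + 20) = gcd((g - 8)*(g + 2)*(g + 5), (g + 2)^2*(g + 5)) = g^2 + 7*g + 10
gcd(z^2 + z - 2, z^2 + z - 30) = 1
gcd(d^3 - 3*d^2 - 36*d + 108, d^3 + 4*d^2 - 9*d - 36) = d - 3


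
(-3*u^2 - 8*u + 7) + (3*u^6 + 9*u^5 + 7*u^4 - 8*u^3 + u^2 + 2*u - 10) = 3*u^6 + 9*u^5 + 7*u^4 - 8*u^3 - 2*u^2 - 6*u - 3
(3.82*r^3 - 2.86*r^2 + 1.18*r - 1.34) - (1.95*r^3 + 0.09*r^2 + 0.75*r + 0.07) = 1.87*r^3 - 2.95*r^2 + 0.43*r - 1.41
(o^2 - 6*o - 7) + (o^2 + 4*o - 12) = 2*o^2 - 2*o - 19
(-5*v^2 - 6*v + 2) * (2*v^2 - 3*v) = -10*v^4 + 3*v^3 + 22*v^2 - 6*v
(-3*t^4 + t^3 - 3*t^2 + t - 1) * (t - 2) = -3*t^5 + 7*t^4 - 5*t^3 + 7*t^2 - 3*t + 2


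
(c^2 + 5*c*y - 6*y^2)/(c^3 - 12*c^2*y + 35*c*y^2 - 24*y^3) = (c + 6*y)/(c^2 - 11*c*y + 24*y^2)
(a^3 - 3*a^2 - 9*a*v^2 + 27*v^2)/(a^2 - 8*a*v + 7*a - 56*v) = (a^3 - 3*a^2 - 9*a*v^2 + 27*v^2)/(a^2 - 8*a*v + 7*a - 56*v)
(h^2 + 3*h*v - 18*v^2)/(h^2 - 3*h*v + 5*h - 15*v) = (h + 6*v)/(h + 5)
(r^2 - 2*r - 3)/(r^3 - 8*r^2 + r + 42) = (r + 1)/(r^2 - 5*r - 14)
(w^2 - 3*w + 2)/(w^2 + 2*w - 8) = (w - 1)/(w + 4)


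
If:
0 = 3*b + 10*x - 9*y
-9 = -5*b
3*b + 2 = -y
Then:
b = 9/5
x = -36/5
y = -37/5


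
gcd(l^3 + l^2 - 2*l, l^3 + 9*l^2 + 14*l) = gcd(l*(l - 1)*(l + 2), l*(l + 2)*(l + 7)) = l^2 + 2*l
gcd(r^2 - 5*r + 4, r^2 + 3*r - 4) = r - 1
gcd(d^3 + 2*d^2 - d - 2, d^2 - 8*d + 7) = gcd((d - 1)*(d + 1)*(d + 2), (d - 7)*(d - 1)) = d - 1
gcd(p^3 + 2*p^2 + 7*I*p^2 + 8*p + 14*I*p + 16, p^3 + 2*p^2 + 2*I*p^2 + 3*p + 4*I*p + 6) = p^2 + p*(2 - I) - 2*I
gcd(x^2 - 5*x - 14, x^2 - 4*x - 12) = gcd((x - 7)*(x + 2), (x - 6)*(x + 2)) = x + 2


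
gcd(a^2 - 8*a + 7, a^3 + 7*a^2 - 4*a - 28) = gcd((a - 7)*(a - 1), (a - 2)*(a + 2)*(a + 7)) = 1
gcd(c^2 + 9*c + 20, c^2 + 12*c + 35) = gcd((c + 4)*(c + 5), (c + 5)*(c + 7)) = c + 5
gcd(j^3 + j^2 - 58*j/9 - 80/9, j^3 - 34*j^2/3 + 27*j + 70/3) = 1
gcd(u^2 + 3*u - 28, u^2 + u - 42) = u + 7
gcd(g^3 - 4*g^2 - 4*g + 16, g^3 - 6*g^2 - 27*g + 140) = g - 4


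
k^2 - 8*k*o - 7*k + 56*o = (k - 7)*(k - 8*o)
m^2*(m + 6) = m^3 + 6*m^2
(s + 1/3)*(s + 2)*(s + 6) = s^3 + 25*s^2/3 + 44*s/3 + 4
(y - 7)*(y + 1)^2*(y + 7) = y^4 + 2*y^3 - 48*y^2 - 98*y - 49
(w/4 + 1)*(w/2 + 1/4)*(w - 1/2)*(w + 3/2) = w^4/8 + 11*w^3/16 + 23*w^2/32 - 11*w/64 - 3/16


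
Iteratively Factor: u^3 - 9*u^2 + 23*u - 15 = (u - 5)*(u^2 - 4*u + 3) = (u - 5)*(u - 3)*(u - 1)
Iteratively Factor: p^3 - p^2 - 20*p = (p - 5)*(p^2 + 4*p) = p*(p - 5)*(p + 4)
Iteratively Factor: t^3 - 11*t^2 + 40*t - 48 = (t - 3)*(t^2 - 8*t + 16) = (t - 4)*(t - 3)*(t - 4)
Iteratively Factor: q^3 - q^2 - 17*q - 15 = (q - 5)*(q^2 + 4*q + 3) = (q - 5)*(q + 3)*(q + 1)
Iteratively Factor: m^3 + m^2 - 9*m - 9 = (m + 3)*(m^2 - 2*m - 3) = (m + 1)*(m + 3)*(m - 3)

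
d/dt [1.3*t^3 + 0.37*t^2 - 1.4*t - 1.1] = 3.9*t^2 + 0.74*t - 1.4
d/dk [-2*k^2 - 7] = -4*k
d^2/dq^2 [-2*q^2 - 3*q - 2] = -4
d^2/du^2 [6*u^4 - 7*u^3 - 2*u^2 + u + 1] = 72*u^2 - 42*u - 4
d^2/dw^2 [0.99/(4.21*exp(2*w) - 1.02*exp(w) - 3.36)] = ((1.0098 - 16.6716*exp(w))*(-4.21*exp(2*w) + 1.02*exp(w) + 3.36) - 0.99*(8.42*exp(w) - 1.02)*(16.84*exp(w) - 2.04)*exp(w))*exp(w)/(-4.21*exp(2*w) + 1.02*exp(w) + 3.36)^3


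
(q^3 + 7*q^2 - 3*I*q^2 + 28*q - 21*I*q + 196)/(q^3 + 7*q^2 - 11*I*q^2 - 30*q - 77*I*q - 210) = (q^2 - 3*I*q + 28)/(q^2 - 11*I*q - 30)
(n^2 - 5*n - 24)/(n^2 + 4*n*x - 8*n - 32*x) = (n + 3)/(n + 4*x)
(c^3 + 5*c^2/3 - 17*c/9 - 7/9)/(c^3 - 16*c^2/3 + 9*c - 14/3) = (9*c^2 + 24*c + 7)/(3*(3*c^2 - 13*c + 14))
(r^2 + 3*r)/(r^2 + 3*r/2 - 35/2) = 2*r*(r + 3)/(2*r^2 + 3*r - 35)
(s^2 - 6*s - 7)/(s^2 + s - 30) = (s^2 - 6*s - 7)/(s^2 + s - 30)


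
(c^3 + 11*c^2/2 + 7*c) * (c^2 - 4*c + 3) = c^5 + 3*c^4/2 - 12*c^3 - 23*c^2/2 + 21*c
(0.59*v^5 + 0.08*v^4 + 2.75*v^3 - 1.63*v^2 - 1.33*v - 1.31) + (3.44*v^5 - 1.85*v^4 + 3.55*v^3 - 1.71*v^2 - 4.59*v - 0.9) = 4.03*v^5 - 1.77*v^4 + 6.3*v^3 - 3.34*v^2 - 5.92*v - 2.21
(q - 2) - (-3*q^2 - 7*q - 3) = 3*q^2 + 8*q + 1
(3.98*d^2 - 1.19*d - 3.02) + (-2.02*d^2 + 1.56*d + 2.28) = 1.96*d^2 + 0.37*d - 0.74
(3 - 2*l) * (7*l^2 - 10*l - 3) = -14*l^3 + 41*l^2 - 24*l - 9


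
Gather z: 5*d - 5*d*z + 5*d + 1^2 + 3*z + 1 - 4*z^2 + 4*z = 10*d - 4*z^2 + z*(7 - 5*d) + 2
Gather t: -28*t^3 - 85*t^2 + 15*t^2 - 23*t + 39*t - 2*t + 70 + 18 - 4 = -28*t^3 - 70*t^2 + 14*t + 84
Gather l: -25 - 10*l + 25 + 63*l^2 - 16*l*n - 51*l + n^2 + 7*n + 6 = 63*l^2 + l*(-16*n - 61) + n^2 + 7*n + 6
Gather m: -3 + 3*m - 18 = 3*m - 21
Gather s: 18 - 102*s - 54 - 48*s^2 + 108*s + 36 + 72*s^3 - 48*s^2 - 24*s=72*s^3 - 96*s^2 - 18*s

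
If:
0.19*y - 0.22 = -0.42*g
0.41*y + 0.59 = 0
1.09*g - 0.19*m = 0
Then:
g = 1.17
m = 6.74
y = -1.44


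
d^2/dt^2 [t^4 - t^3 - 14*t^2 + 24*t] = 12*t^2 - 6*t - 28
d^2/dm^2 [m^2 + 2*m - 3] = 2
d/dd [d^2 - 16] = 2*d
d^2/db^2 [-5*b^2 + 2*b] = -10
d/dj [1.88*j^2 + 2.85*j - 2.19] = 3.76*j + 2.85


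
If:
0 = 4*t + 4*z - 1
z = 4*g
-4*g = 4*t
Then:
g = 1/12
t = -1/12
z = 1/3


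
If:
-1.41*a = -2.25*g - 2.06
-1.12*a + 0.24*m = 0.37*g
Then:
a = 0.177532301015879*m + 0.25058355524871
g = 0.111253575303284*m - 0.758523194266364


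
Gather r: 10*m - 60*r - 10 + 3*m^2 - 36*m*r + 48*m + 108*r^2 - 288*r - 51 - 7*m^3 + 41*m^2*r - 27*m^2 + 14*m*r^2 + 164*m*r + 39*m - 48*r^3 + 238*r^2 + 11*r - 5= -7*m^3 - 24*m^2 + 97*m - 48*r^3 + r^2*(14*m + 346) + r*(41*m^2 + 128*m - 337) - 66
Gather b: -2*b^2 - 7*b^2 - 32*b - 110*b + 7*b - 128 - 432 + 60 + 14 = -9*b^2 - 135*b - 486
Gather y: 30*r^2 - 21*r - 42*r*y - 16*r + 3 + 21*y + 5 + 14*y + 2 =30*r^2 - 37*r + y*(35 - 42*r) + 10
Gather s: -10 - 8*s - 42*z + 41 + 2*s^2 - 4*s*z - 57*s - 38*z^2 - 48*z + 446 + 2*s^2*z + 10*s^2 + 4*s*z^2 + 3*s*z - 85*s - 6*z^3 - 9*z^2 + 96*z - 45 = s^2*(2*z + 12) + s*(4*z^2 - z - 150) - 6*z^3 - 47*z^2 + 6*z + 432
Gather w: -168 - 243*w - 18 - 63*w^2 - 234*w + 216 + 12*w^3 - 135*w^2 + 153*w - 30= 12*w^3 - 198*w^2 - 324*w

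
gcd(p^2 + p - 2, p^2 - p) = p - 1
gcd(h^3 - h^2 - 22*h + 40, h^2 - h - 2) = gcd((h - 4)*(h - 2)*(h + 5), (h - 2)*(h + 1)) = h - 2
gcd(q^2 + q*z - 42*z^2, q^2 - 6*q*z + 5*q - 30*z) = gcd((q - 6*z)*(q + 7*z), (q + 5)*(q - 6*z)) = -q + 6*z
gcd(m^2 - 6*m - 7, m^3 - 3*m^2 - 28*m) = m - 7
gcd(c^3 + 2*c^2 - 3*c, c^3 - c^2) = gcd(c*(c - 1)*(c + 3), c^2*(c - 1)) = c^2 - c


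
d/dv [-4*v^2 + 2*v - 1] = 2 - 8*v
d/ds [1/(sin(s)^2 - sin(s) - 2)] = (1 - 2*sin(s))*cos(s)/(sin(s) + cos(s)^2 + 1)^2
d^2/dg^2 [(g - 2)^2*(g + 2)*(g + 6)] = 12*g^2 + 24*g - 32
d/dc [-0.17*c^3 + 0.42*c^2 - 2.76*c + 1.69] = -0.51*c^2 + 0.84*c - 2.76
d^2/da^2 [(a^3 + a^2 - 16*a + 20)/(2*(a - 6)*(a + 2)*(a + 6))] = (-a^6 + 60*a^5 + 564*a^4 + 1696*a^3 - 624*a^2 + 8640*a + 75456)/(a^9 + 6*a^8 - 96*a^7 - 640*a^6 + 2592*a^5 + 22464*a^4 - 248832*a^2 - 559872*a - 373248)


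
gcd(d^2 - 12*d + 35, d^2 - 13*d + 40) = d - 5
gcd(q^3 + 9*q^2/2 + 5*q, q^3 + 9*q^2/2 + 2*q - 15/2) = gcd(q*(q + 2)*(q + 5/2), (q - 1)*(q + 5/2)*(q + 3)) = q + 5/2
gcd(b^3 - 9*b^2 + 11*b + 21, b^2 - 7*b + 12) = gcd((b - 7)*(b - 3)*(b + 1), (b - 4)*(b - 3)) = b - 3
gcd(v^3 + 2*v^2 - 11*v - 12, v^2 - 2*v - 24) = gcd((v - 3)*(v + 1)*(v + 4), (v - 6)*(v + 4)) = v + 4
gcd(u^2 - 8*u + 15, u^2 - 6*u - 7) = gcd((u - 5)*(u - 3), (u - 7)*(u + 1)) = 1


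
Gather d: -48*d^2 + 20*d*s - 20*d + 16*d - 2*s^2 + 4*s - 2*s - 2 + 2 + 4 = -48*d^2 + d*(20*s - 4) - 2*s^2 + 2*s + 4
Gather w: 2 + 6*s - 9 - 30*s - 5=-24*s - 12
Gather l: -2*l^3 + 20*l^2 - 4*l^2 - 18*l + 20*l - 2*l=-2*l^3 + 16*l^2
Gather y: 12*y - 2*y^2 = -2*y^2 + 12*y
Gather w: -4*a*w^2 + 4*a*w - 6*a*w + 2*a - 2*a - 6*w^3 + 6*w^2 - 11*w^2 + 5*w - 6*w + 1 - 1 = -6*w^3 + w^2*(-4*a - 5) + w*(-2*a - 1)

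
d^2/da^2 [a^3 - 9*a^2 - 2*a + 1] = 6*a - 18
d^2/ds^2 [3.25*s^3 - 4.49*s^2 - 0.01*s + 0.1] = 19.5*s - 8.98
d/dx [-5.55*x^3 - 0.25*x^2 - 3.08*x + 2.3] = -16.65*x^2 - 0.5*x - 3.08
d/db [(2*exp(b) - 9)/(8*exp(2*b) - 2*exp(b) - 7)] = 16*(-exp(2*b) + 9*exp(b) - 2)*exp(b)/(64*exp(4*b) - 32*exp(3*b) - 108*exp(2*b) + 28*exp(b) + 49)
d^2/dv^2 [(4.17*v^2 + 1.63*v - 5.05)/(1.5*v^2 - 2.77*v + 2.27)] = (1.4210854715202e-14*v^4 + 41.9877*v^3 - 153.3681*v^2 + 92.5956*v + 20.36795)/(3.375*v^6 - 18.6975*v^5 + 49.85055*v^4 - 77.845033*v^3 + 75.440499*v^2 - 42.820599*v + 11.697083)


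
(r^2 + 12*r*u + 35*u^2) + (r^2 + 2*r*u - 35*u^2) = 2*r^2 + 14*r*u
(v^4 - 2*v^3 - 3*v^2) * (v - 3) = v^5 - 5*v^4 + 3*v^3 + 9*v^2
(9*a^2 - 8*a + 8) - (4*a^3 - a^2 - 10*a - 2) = -4*a^3 + 10*a^2 + 2*a + 10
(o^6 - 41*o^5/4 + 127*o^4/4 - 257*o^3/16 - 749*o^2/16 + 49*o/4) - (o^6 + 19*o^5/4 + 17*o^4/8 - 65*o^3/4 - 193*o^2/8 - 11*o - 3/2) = -15*o^5 + 237*o^4/8 + 3*o^3/16 - 363*o^2/16 + 93*o/4 + 3/2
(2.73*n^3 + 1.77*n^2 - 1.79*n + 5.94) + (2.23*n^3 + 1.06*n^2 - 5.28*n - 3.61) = 4.96*n^3 + 2.83*n^2 - 7.07*n + 2.33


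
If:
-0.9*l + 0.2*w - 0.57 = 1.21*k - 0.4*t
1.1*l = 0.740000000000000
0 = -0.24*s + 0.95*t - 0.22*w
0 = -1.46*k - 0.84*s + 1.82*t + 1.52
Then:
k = 0.253217188831833*w - 0.482758816203027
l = 0.67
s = 0.136178735022834*w + 5.8515683224629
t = 0.265981996216295*w + 1.47829094462221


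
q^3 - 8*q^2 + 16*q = q*(q - 4)^2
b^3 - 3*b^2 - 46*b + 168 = (b - 6)*(b - 4)*(b + 7)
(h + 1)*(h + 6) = h^2 + 7*h + 6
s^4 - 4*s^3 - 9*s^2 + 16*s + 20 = (s - 5)*(s - 2)*(s + 1)*(s + 2)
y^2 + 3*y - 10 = (y - 2)*(y + 5)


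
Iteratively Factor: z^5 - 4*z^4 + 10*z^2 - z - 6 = (z - 3)*(z^4 - z^3 - 3*z^2 + z + 2) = (z - 3)*(z - 2)*(z^3 + z^2 - z - 1) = (z - 3)*(z - 2)*(z + 1)*(z^2 - 1) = (z - 3)*(z - 2)*(z + 1)^2*(z - 1)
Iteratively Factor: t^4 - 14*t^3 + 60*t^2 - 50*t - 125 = (t - 5)*(t^3 - 9*t^2 + 15*t + 25) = (t - 5)^2*(t^2 - 4*t - 5) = (t - 5)^2*(t + 1)*(t - 5)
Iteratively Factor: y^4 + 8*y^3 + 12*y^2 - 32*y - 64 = (y + 4)*(y^3 + 4*y^2 - 4*y - 16) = (y - 2)*(y + 4)*(y^2 + 6*y + 8) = (y - 2)*(y + 2)*(y + 4)*(y + 4)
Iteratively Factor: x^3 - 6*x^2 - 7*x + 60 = (x - 4)*(x^2 - 2*x - 15) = (x - 4)*(x + 3)*(x - 5)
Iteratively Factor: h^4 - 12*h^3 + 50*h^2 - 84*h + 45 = (h - 3)*(h^3 - 9*h^2 + 23*h - 15) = (h - 3)*(h - 1)*(h^2 - 8*h + 15) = (h - 5)*(h - 3)*(h - 1)*(h - 3)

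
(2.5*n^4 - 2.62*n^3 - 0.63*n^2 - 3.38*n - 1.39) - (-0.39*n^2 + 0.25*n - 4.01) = 2.5*n^4 - 2.62*n^3 - 0.24*n^2 - 3.63*n + 2.62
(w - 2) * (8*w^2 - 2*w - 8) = 8*w^3 - 18*w^2 - 4*w + 16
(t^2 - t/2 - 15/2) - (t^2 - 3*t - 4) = 5*t/2 - 7/2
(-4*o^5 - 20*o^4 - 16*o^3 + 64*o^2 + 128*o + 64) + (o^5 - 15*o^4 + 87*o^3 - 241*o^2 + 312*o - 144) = -3*o^5 - 35*o^4 + 71*o^3 - 177*o^2 + 440*o - 80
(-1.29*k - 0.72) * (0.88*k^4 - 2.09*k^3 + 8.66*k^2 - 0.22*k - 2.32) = -1.1352*k^5 + 2.0625*k^4 - 9.6666*k^3 - 5.9514*k^2 + 3.1512*k + 1.6704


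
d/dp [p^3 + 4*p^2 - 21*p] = 3*p^2 + 8*p - 21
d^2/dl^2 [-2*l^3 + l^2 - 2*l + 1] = 2 - 12*l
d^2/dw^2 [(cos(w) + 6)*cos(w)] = -6*cos(w) - 2*cos(2*w)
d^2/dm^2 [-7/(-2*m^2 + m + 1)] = 14*(4*m^2 - 2*m - (4*m - 1)^2 - 2)/(-2*m^2 + m + 1)^3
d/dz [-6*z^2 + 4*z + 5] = 4 - 12*z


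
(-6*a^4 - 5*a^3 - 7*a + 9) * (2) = -12*a^4 - 10*a^3 - 14*a + 18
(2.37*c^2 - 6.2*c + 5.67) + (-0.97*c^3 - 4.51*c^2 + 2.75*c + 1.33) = -0.97*c^3 - 2.14*c^2 - 3.45*c + 7.0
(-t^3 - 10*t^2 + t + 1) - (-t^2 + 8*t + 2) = -t^3 - 9*t^2 - 7*t - 1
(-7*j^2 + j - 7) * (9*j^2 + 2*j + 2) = -63*j^4 - 5*j^3 - 75*j^2 - 12*j - 14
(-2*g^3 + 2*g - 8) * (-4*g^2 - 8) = 8*g^5 + 8*g^3 + 32*g^2 - 16*g + 64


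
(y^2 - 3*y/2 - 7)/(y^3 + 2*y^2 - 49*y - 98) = (y - 7/2)/(y^2 - 49)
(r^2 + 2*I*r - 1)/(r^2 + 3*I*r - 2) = (r + I)/(r + 2*I)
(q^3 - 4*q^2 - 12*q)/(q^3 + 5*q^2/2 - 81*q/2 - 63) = 2*q*(q + 2)/(2*q^2 + 17*q + 21)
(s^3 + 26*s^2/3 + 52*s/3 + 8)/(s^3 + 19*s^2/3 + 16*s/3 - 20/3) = (3*s^2 + 20*s + 12)/(3*s^2 + 13*s - 10)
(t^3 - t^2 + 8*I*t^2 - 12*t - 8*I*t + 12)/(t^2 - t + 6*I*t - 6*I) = t + 2*I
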